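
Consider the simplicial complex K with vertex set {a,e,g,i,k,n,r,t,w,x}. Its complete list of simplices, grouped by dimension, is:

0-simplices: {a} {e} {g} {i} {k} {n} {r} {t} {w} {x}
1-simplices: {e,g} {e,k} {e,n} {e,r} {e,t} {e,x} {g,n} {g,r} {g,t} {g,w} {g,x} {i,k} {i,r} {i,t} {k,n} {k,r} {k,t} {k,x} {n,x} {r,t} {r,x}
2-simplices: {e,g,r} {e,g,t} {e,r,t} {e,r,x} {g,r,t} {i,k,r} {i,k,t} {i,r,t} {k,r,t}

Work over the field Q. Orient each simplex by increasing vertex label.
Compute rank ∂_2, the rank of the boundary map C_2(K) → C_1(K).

n_0=10 n_1=21 n_2=9  [Q]
∂1: piv[eg,ek,en,er,et,ex,gw,ik] rk=8  ker:gn,gr,gt,gx,ir,it,kn,kr,kt,kx,nx,rt,rx
∂2: piv[egr,egt,ert,erx,ikr,ikt,irt] rk=7  ker:grt,krt
rk∂_2=7

rank∂_2=7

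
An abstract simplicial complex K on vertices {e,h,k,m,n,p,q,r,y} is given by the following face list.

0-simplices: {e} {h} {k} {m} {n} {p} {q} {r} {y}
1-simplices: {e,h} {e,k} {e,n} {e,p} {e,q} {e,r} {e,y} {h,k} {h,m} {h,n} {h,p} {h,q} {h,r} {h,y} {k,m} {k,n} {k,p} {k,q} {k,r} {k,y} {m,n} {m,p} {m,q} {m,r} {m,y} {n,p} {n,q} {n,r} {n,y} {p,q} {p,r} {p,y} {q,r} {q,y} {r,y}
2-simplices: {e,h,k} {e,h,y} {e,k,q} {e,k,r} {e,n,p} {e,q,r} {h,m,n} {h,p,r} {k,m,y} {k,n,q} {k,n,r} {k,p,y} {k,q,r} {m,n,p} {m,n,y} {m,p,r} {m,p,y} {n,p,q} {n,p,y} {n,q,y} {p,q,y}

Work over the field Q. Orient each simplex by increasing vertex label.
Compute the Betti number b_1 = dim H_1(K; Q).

n_0=9 n_1=35 n_2=21  [Q]
∂1: piv[eh,ek,en,ep,eq,er,ey,hm] rk=8  ker:hk,hn,hp,hq,hr,hy,km,kn,kp,kq,kr,ky,mn,mp,mq,mr,my,np,nq,nr,ny,pq,pr,py,qr,qy,ry
∂2: piv[ehk,ehy,ekq,ekr,enp,eqr,hmn,hpr,kmy,knq,knr,kpy,mnp,mny,mpr,mpy,npq,nqy] rk=18  ker:kqr,npy,pqy
b_1=(35−8)−18=9

b_1=9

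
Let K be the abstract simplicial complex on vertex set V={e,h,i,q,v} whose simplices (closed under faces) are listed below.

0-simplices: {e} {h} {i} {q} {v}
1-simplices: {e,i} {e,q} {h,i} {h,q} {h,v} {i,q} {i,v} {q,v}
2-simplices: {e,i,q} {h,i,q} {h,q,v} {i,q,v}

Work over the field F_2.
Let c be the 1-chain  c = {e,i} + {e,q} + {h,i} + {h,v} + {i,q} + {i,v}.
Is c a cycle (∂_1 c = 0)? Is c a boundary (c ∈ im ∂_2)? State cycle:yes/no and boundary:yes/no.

n_0=5 n_1=8 n_2=4  [Z2]
∂1: piv[ei,eq,hi,hv] rk=4  ker:hq,iq,iv,qv
∂2: piv[eiq,hiq,hqv,iqv] rk=4
∂1c = 0
c vs im∂2: reduces to 0 ⇒ boundary

cycle:yes boundary:yes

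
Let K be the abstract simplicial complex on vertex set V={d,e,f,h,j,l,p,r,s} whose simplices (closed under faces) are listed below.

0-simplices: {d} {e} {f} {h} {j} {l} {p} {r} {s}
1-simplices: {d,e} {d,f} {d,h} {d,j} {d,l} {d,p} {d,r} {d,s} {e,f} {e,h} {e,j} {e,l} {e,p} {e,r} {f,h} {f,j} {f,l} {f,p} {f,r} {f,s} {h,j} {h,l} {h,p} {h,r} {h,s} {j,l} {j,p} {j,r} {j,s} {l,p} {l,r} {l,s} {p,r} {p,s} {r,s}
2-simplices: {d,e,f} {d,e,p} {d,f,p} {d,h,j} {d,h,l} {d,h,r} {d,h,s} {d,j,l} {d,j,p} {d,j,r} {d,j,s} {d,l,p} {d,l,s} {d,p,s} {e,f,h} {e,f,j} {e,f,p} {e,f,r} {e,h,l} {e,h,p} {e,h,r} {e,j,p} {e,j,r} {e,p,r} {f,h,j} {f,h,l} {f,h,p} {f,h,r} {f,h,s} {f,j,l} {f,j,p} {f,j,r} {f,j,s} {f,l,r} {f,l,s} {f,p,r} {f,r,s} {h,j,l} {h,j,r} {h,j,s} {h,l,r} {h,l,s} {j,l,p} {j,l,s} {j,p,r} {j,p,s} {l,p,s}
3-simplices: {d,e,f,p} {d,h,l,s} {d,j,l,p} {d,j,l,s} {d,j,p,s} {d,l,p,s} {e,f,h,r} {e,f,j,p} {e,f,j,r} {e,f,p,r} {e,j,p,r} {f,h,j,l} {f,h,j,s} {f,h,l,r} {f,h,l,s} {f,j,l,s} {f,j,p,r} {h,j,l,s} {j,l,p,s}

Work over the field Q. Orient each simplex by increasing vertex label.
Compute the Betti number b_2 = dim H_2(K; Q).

b_2=4

n_0=9 n_1=35 n_2=47 n_3=19  [Q]
∂1: piv[de,df,dh,dj,dl,dp,dr,ds] rk=8  ker:ef,eh,ej,el,ep,er,fh,fj,fl,fp,fr,fs,hj,hl,hp,hr,hs,jl,jp,jr,js,lp,lr,ls,pr,ps,rs
∂2: piv[def,dep,dfp,dhj,dhl,dhr,dhs,djl,djp,djr,djs,dlp,dls,dps,efh,efj,efr,ehl,ehp,ehr,ejp,ejr,epr,fhl,fhs,flr,frs] rk=27  ker:efp,fhj,fhp,fhr,fjl,fjp,fjr,fjs,fls,fpr,hjl,hjr,hjs,hlr,hls,jlp,jls,jpr,jps,lps
∂3: piv[defp,dhls,djlp,djls,djps,dlps,efhr,efjp,efjr,efpr,ejpr,fhjl,fhjs,fhlr,fhls,fjls] rk=16  ker:fjpr,hjls,jlps
b_2=(47−27)−16=4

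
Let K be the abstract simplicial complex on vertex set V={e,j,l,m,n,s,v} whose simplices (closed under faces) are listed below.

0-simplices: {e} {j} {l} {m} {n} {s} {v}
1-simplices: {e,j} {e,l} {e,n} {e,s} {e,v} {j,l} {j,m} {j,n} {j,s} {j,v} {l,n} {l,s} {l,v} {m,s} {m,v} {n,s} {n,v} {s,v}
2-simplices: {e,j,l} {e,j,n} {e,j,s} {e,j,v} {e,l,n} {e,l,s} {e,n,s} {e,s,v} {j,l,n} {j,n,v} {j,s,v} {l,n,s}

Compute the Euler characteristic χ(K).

n_0=7 n_1=18 n_2=12
χ=+7−18+12=1

χ(K)=1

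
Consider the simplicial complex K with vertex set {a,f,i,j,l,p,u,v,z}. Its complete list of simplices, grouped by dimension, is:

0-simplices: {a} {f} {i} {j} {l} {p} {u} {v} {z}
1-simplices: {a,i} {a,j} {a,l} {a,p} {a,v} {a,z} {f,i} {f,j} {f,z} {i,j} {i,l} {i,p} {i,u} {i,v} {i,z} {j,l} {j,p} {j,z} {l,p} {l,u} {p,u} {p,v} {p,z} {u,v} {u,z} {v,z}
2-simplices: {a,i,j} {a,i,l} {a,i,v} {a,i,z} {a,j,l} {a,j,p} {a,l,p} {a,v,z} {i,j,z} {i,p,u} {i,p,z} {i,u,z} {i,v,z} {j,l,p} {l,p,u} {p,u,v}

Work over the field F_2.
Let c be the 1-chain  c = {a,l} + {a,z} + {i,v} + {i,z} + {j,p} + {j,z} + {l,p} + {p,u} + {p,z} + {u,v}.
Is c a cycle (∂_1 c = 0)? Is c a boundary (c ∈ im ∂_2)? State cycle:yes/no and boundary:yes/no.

n_0=9 n_1=26 n_2=16  [Z2]
∂1: piv[ai,aj,al,ap,av,az,fi,iu] rk=8  ker:fj,fz,ij,il,ip,iv,iz,jl,jp,jz,lp,lu,pu,pv,pz,uv,uz,vz
∂2: piv[aij,ail,aiv,aiz,ajl,ajp,alp,avz,ijz,ipu,ipz,iuz,lpu,puv] rk=14  ker:ivz,jlp
∂1c = 0
c vs im∂2: residual ≠ 0 ⇒ not boundary

cycle:yes boundary:no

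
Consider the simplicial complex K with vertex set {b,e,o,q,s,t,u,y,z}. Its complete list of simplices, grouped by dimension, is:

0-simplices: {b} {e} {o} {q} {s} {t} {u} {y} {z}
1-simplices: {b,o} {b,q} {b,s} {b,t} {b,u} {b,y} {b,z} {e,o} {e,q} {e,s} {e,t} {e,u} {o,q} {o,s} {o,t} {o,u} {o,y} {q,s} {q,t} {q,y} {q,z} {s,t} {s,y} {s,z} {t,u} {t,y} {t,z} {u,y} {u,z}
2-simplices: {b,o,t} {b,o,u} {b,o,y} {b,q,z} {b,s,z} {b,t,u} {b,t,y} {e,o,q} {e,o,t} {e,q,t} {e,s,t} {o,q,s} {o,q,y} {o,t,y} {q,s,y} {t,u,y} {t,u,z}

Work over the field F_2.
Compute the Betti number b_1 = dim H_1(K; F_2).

n_0=9 n_1=29 n_2=17  [Z2]
∂1: piv[bo,bq,bs,bt,bu,by,bz,eo] rk=8  ker:eq,es,et,eu,oq,os,ot,ou,oy,qs,qt,qy,qz,st,sy,sz,tu,ty,tz,uy,uz
∂2: piv[bot,bou,boy,bqz,bsz,btu,bty,eoq,eot,eqt,est,oqs,oqy,qsy,tuy,tuz] rk=16  ker:oty
b_1=(29−8)−16=5

b_1=5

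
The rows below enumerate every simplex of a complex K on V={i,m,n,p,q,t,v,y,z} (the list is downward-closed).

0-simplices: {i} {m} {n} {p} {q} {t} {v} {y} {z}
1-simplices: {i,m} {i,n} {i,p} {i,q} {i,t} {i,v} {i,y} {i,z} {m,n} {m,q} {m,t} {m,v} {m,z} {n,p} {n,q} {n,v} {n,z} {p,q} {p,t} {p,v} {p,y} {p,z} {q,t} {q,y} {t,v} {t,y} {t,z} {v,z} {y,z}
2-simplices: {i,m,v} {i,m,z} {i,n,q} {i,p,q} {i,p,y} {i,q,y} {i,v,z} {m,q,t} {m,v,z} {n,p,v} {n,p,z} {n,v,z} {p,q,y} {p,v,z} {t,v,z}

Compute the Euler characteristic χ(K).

n_0=9 n_1=29 n_2=15
χ=+9−29+15=-5

χ(K)=-5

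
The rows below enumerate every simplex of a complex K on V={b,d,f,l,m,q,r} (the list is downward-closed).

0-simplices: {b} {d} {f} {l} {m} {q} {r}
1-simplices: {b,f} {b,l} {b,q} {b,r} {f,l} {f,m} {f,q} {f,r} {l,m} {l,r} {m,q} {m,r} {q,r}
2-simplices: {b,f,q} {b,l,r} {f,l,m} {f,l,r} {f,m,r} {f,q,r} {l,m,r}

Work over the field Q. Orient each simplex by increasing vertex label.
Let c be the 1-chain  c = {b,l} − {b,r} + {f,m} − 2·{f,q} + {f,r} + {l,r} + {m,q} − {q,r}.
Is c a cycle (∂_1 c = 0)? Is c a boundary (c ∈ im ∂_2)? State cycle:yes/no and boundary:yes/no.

n_0=7 n_1=13 n_2=7  [Q]
∂1: piv[bf,bl,bq,br,fm] rk=5  ker:fl,fq,fr,lm,lr,mq,mr,qr
∂2: piv[bfq,blr,flm,flr,fmr,fqr] rk=6  ker:lmr
∂1c = 0
c vs im∂2: residual ≠ 0 ⇒ not boundary

cycle:yes boundary:no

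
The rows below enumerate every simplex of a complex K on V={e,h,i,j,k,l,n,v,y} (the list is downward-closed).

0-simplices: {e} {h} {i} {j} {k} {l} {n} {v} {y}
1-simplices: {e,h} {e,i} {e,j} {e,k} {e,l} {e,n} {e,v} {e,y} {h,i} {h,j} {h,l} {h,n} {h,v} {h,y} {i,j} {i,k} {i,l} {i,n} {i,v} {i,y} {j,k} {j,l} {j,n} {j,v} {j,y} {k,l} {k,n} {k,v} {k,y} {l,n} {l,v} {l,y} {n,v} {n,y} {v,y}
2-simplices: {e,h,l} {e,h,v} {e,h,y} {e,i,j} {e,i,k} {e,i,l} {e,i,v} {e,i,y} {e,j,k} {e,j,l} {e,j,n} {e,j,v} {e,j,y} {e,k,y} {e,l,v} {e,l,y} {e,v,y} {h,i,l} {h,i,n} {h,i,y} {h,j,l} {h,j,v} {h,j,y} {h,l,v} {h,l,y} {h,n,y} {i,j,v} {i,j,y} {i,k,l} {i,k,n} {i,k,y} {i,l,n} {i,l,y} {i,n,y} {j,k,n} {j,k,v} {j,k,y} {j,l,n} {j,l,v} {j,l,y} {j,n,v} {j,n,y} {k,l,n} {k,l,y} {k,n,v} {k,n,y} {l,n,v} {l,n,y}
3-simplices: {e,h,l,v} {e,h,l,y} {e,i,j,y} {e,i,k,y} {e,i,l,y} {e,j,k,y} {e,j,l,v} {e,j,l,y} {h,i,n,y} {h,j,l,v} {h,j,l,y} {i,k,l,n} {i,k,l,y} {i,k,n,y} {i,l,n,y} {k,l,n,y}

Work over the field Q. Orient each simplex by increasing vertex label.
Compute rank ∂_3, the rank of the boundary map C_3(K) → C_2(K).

n_0=9 n_1=35 n_2=48 n_3=16  [Q]
∂1: piv[eh,ei,ej,ek,el,en,ev,ey] rk=8  ker:hi,hj,hl,hn,hv,hy,ij,ik,il,in,iv,iy,jk,jl,jn,jv,jy,kl,kn,kv,ky,ln,lv,ly,nv,ny,vy
∂2: piv[ehl,ehv,ehy,eij,eik,eil,eiv,eiy,ejk,ejl,ejn,ejv,ejy,eky,elv,ely,evy,hil,hin,hjl,hny,ikl,ikn,iln,jkn,jkv,jnv] rk=27  ker:hiy,hjv,hjy,hlv,hly,ijv,ijy,iky,ily,iny,jky,jln,jlv,jly,jny,kln,kly,knv,kny,lnv,lny
∂3: piv[ehlv,ehly,eijy,eiky,eily,ejky,ejlv,ejly,hiny,hjlv,hjly,ikln,ikly,ikny,ilny] rk=15  ker:klny
rk∂_3=15

rank∂_3=15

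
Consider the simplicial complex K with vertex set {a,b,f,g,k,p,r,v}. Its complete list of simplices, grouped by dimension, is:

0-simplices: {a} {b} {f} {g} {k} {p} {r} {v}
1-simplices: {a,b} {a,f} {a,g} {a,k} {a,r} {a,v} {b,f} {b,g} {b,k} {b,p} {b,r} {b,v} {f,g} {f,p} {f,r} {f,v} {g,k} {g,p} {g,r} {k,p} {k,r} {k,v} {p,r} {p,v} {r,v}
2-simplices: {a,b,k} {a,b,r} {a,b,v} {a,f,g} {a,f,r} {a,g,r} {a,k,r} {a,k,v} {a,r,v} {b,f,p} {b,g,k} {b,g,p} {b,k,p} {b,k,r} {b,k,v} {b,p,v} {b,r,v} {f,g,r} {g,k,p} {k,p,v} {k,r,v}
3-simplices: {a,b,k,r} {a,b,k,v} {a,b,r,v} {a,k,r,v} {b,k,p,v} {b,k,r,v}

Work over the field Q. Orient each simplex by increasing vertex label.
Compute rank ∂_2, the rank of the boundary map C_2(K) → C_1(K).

n_0=8 n_1=25 n_2=21 n_3=6  [Q]
∂1: piv[ab,af,ag,ak,ar,av,bp] rk=7  ker:bf,bg,bk,br,bv,fg,fp,fr,fv,gk,gp,gr,kp,kr,kv,pr,pv,rv
∂2: piv[abk,abr,abv,afg,afr,agr,akr,akv,arv,bfp,bgk,bgp,bkp,bpv] rk=14  ker:bkr,bkv,brv,fgr,gkp,kpv,krv
∂3: piv[abkr,abkv,abrv,akrv,bkpv] rk=5  ker:bkrv
rk∂_2=14

rank∂_2=14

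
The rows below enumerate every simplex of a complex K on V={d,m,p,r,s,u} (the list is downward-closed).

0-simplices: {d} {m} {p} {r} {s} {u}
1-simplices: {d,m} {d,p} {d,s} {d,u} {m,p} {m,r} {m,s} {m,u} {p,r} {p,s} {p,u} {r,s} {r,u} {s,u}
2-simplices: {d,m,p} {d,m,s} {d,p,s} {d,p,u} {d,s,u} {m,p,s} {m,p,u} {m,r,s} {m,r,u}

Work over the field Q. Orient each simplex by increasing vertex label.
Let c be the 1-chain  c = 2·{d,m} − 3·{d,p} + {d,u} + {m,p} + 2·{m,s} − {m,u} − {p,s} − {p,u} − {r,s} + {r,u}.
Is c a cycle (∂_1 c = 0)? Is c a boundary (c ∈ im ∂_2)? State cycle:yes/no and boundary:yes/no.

cycle:yes boundary:yes

n_0=6 n_1=14 n_2=9  [Q]
∂1: piv[dm,dp,ds,du,mr] rk=5  ker:mp,ms,mu,pr,ps,pu,rs,ru,su
∂2: piv[dmp,dms,dps,dpu,dsu,mpu,mrs,mru] rk=8  ker:mps
∂1c = 0
c vs im∂2: reduces to 0 ⇒ boundary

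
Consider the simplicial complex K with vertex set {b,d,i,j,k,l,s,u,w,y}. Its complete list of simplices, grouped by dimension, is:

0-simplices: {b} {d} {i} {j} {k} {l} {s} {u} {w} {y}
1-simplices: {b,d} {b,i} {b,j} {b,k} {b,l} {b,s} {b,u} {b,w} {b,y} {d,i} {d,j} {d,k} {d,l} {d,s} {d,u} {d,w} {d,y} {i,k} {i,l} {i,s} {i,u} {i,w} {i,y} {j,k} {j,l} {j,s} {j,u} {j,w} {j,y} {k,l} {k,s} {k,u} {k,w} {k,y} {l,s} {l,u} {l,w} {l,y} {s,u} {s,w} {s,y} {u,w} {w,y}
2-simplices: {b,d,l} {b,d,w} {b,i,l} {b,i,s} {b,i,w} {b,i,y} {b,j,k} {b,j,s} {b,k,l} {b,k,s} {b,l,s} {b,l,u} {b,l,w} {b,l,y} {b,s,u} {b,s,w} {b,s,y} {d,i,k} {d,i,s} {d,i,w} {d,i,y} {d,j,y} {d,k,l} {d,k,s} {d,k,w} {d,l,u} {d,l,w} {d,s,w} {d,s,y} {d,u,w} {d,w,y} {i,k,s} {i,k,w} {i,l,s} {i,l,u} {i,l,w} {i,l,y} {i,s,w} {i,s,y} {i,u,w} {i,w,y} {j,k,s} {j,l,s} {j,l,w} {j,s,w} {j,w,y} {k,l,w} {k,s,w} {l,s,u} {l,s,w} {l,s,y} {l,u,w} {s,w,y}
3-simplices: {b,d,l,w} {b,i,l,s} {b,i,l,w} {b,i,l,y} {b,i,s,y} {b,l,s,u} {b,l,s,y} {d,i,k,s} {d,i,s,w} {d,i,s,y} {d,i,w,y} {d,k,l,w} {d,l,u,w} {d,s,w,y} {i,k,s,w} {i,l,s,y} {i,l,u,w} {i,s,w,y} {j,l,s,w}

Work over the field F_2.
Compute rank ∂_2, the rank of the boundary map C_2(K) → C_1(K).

rank∂_2=31

n_0=10 n_1=43 n_2=53 n_3=19  [Z2]
∂1: piv[bd,bi,bj,bk,bl,bs,bu,bw,by] rk=9  ker:di,dj,dk,dl,ds,du,dw,dy,ik,il,is,iu,iw,iy,jk,jl,js,ju,jw,jy,kl,ks,ku,kw,ky,ls,lu,lw,ly,su,sw,sy,uw,wy
∂2: piv[bdl,bdw,bil,bis,biw,biy,bjk,bjs,bkl,bks,bls,blu,blw,bly,bsu,bsw,bsy,dik,dis,diw,diy,djy,dkl,dkw,dlu,duw,dwy,ilu,jls,jlw,jwy] rk=31  ker:dks,dlw,dsw,dsy,iks,ikw,ils,ilw,ily,isw,isy,iuw,iwy,jks,jsw,klw,ksw,lsu,lsw,lsy,luw,swy
∂3: piv[bdlw,bils,bilw,bily,bisy,blsu,blsy,diks,disw,disy,diwy,dklw,dluw,dswy,iksw,iluw,jlsw] rk=17  ker:ilsy,iswy
rk∂_2=31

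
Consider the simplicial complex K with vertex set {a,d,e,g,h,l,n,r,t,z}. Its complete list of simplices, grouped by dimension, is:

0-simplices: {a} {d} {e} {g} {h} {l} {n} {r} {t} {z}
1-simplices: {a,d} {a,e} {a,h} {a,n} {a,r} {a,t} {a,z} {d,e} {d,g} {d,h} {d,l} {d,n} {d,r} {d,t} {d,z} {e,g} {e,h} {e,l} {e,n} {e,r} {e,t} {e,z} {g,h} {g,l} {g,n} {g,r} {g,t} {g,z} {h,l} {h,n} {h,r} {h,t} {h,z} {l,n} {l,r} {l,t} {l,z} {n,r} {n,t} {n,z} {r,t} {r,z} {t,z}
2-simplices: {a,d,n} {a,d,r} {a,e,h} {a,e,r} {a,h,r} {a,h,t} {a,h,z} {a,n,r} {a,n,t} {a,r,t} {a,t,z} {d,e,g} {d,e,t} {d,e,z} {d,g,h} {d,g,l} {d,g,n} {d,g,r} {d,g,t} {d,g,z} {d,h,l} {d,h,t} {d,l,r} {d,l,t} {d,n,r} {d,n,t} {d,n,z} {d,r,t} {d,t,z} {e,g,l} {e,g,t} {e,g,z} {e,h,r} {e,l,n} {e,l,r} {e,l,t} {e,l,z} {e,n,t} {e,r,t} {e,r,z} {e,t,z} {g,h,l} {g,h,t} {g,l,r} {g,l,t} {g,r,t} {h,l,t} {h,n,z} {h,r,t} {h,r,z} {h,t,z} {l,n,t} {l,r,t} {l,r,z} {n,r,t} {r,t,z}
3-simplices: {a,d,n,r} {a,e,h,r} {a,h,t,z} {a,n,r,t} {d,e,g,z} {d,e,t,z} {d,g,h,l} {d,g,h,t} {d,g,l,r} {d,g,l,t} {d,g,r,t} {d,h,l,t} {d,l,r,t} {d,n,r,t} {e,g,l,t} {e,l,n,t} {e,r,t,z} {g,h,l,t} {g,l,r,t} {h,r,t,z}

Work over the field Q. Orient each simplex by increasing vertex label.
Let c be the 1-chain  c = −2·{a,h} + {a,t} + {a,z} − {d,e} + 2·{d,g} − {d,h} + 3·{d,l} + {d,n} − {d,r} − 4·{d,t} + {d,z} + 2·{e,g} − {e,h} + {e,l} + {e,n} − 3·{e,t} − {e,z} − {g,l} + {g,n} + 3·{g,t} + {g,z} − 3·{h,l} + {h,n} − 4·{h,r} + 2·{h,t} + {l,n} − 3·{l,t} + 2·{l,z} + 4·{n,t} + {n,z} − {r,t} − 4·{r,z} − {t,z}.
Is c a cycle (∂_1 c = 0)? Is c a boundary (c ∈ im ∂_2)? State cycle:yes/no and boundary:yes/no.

cycle:yes boundary:yes

n_0=10 n_1=43 n_2=56 n_3=20  [Q]
∂1: piv[ad,ae,ah,an,ar,at,az,dg,dl] rk=9  ker:de,dh,dn,dr,dt,dz,eg,eh,el,en,er,et,ez,gh,gl,gn,gr,gt,gz,hl,hn,hr,ht,hz,ln,lr,lt,lz,nr,nt,nz,rt,rz,tz
∂2: piv[adn,adr,aeh,aer,ahr,aht,ahz,anr,ant,art,atz,deg,det,dez,dgh,dgl,dgn,dgr,dgt,dgz,dhl,dht,dlr,dlt,dnt,dnz,dtz,egl,eln,elr,elz,ent,erz,hnz] rk=34  ker:dnr,drt,egt,egz,ehr,elt,ert,etz,ghl,ght,glr,glt,grt,hlt,hrt,hrz,htz,lnt,lrt,lrz,nrt,rtz
∂3: piv[adnr,aehr,ahtz,anrt,degz,detz,dghl,dght,dglr,dglt,dgrt,dhlt,dlrt,dnrt,eglt,elnt,ertz,hrtz] rk=18  ker:ghlt,glrt
∂1c = 0
c vs im∂2: reduces to 0 ⇒ boundary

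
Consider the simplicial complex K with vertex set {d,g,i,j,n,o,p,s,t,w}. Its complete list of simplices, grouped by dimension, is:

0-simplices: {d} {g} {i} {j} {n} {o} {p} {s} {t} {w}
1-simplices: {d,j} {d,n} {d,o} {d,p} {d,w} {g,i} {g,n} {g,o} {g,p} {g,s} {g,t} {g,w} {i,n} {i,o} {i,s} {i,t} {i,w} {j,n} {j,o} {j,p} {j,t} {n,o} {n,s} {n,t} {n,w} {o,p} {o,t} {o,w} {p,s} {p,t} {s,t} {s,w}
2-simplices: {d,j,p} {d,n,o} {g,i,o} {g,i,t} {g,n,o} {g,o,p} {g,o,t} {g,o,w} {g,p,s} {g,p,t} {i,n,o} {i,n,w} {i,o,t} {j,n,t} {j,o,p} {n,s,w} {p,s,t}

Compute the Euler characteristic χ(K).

χ(K)=-5

n_0=10 n_1=32 n_2=17
χ=+10−32+17=-5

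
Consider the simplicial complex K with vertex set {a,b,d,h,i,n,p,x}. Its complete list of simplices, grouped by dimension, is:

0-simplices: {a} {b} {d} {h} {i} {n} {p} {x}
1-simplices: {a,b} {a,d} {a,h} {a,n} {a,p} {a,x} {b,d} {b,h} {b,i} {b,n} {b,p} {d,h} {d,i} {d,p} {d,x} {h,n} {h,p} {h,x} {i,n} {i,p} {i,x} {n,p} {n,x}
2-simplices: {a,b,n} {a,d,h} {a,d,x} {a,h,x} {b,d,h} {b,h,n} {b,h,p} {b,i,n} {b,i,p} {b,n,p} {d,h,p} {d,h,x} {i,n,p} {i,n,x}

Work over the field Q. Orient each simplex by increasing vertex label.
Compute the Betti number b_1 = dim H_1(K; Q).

b_1=4

n_0=8 n_1=23 n_2=14  [Q]
∂1: piv[ab,ad,ah,an,ap,ax,bi] rk=7  ker:bd,bh,bn,bp,dh,di,dp,dx,hn,hp,hx,in,ip,ix,np,nx
∂2: piv[abn,adh,adx,ahx,bdh,bhn,bhp,bin,bip,bnp,dhp,inx] rk=12  ker:dhx,inp
b_1=(23−7)−12=4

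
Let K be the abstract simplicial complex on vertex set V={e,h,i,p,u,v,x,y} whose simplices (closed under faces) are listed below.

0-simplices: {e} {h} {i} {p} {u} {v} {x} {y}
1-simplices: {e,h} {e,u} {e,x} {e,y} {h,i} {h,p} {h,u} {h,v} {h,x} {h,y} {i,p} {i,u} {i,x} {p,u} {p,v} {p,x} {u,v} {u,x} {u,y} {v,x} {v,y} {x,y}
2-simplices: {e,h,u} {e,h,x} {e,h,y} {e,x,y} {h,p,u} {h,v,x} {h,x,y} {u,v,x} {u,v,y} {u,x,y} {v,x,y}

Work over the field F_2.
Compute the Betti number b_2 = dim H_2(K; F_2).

n_0=8 n_1=22 n_2=11  [Z2]
∂1: piv[eh,eu,ex,ey,hi,hp,hv] rk=7  ker:hu,hx,hy,ip,iu,ix,pu,pv,px,uv,ux,uy,vx,vy,xy
∂2: piv[ehu,ehx,ehy,exy,hpu,hvx,uvx,uvy,uxy] rk=9  ker:hxy,vxy
b_2=(11−9)−0=2

b_2=2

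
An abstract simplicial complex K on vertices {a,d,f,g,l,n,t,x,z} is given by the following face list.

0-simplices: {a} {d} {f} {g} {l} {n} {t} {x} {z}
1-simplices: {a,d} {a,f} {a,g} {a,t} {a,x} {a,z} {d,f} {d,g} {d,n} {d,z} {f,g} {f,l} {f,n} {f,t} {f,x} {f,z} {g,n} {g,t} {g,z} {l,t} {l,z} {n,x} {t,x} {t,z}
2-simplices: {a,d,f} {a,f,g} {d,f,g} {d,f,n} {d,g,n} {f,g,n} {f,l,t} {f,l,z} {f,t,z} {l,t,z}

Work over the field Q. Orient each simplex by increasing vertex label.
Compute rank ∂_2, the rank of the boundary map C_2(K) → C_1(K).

n_0=9 n_1=24 n_2=10  [Q]
∂1: piv[ad,af,ag,at,ax,az,dn,fl] rk=8  ker:df,dg,dz,fg,fn,ft,fx,fz,gn,gt,gz,lt,lz,nx,tx,tz
∂2: piv[adf,afg,dfg,dfn,dgn,flt,flz,ftz] rk=8  ker:fgn,ltz
rk∂_2=8

rank∂_2=8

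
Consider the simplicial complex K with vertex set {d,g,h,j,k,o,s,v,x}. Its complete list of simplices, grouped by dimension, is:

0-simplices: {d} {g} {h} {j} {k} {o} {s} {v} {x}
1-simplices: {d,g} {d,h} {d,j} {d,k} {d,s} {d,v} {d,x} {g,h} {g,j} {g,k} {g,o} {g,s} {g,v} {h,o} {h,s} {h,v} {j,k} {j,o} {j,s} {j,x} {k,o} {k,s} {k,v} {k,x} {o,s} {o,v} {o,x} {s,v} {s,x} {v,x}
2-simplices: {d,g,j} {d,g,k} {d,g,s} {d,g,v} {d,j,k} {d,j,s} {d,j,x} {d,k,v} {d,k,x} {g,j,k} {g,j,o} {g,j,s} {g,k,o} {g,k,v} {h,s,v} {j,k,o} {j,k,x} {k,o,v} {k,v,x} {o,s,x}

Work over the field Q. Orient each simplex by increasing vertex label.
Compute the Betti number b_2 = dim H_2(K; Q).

b_2=5

n_0=9 n_1=30 n_2=20  [Q]
∂1: piv[dg,dh,dj,dk,ds,dv,dx,go] rk=8  ker:gh,gj,gk,gs,gv,ho,hs,hv,jk,jo,js,jx,ko,ks,kv,kx,os,ov,ox,sv,sx,vx
∂2: piv[dgj,dgk,dgs,dgv,djk,djs,djx,dkv,dkx,gjo,gko,hsv,kov,kvx,osx] rk=15  ker:gjk,gjs,gkv,jko,jkx
b_2=(20−15)−0=5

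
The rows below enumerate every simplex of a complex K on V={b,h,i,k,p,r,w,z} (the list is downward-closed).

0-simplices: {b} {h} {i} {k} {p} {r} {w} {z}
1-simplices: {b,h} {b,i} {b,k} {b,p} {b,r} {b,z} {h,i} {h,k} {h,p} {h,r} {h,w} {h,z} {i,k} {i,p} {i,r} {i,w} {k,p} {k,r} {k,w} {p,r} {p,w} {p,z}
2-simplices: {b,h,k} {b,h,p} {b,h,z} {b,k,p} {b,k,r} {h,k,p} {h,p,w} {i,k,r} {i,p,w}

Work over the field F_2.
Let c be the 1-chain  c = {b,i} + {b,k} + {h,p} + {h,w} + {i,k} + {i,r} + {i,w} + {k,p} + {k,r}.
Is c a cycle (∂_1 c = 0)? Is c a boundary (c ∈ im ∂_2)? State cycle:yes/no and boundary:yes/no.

n_0=8 n_1=22 n_2=9  [Z2]
∂1: piv[bh,bi,bk,bp,br,bz,hw] rk=7  ker:hi,hk,hp,hr,hz,ik,ip,ir,iw,kp,kr,kw,pr,pw,pz
∂2: piv[bhk,bhp,bhz,bkp,bkr,hpw,ikr,ipw] rk=8  ker:hkp
∂1c = 0
c vs im∂2: residual ≠ 0 ⇒ not boundary

cycle:yes boundary:no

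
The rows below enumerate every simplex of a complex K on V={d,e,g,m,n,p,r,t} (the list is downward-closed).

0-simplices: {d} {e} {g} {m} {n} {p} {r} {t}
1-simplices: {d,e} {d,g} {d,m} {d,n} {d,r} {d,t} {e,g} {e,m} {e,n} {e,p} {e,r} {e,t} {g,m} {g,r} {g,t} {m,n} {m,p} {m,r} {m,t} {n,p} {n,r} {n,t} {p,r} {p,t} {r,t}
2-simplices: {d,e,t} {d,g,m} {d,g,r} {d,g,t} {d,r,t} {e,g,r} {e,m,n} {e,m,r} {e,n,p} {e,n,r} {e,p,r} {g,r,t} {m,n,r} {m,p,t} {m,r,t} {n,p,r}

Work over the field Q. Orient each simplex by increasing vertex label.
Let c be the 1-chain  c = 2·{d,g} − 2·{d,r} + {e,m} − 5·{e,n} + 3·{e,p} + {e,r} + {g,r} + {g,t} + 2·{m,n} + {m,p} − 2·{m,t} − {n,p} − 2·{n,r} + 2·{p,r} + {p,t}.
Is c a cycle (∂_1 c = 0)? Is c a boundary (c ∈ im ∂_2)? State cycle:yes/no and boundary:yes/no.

cycle:yes boundary:yes

n_0=8 n_1=25 n_2=16  [Q]
∂1: piv[de,dg,dm,dn,dr,dt,ep] rk=7  ker:eg,em,en,er,et,gm,gr,gt,mn,mp,mr,mt,np,nr,nt,pr,pt,rt
∂2: piv[det,dgm,dgr,dgt,drt,egr,emn,emr,enp,enr,epr,mpt,mrt] rk=13  ker:grt,mnr,npr
∂1c = 0
c vs im∂2: reduces to 0 ⇒ boundary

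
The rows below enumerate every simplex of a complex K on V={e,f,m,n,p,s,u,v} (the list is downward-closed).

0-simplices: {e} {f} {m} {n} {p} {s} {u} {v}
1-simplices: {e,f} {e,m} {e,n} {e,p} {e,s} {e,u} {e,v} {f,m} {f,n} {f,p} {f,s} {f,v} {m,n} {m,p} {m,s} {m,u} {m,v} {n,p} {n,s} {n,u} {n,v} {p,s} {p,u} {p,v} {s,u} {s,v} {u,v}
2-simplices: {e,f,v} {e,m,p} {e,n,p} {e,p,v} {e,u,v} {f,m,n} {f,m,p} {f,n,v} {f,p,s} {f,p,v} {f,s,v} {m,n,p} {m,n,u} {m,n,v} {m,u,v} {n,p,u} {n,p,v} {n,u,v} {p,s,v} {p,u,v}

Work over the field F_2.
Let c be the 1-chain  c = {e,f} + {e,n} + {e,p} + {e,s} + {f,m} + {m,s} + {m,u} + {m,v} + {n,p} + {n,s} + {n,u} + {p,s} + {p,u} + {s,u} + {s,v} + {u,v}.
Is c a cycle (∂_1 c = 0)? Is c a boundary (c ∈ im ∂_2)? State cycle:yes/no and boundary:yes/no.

cycle:no boundary:no

n_0=8 n_1=27 n_2=20  [Z2]
∂1: piv[ef,em,en,ep,es,eu,ev] rk=7  ker:fm,fn,fp,fs,fv,mn,mp,ms,mu,mv,np,ns,nu,nv,ps,pu,pv,su,sv,uv
∂2: piv[efv,emp,enp,epv,euv,fmn,fmp,fnv,fps,fpv,fsv,mnp,mnu,mnv,muv,npu] rk=16  ker:npv,nuv,psv,puv
∂1c = {u} + {v}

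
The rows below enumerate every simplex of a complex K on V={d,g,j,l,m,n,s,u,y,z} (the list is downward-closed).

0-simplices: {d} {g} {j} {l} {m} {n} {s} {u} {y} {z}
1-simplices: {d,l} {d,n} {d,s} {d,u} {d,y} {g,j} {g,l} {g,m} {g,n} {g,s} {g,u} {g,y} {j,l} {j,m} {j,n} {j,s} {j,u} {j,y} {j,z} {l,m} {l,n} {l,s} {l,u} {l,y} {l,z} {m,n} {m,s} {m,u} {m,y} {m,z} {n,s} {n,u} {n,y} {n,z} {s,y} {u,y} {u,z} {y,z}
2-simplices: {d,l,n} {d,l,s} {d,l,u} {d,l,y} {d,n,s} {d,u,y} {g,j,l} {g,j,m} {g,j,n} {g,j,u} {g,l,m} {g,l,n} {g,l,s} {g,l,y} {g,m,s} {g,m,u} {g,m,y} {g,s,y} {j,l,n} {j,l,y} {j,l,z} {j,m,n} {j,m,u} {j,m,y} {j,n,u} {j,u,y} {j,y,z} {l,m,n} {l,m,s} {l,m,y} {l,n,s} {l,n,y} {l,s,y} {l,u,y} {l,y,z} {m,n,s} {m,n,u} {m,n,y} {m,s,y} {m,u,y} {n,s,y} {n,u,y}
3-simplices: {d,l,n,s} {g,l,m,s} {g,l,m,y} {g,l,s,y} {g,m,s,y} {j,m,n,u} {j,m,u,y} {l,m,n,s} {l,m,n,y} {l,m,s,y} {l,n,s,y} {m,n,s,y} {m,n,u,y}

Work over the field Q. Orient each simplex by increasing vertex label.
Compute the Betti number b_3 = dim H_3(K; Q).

b_3=2

n_0=10 n_1=38 n_2=42 n_3=13  [Q]
∂1: piv[dl,dn,ds,du,dy,gj,gl,gm,jz] rk=9  ker:gn,gs,gu,gy,jl,jm,jn,js,ju,jy,lm,ln,ls,lu,ly,lz,mn,ms,mu,my,mz,ns,nu,ny,nz,sy,uy,uz,yz
∂2: piv[dln,dls,dlu,dly,dns,duy,gjl,gjm,gjn,gju,glm,gln,gls,gly,gms,gmu,gmy,gsy,jly,jlz,jmn,jnu,juy,jyz,lny] rk=25  ker:jln,jmu,jmy,lmn,lms,lmy,lns,lsy,luy,lyz,mns,mnu,mny,msy,muy,nsy,nuy
∂3: piv[dlns,glms,glmy,glsy,gmsy,jmnu,jmuy,lmns,lmny,lnsy,mnuy] rk=11  ker:lmsy,mnsy
b_3=(13−11)−0=2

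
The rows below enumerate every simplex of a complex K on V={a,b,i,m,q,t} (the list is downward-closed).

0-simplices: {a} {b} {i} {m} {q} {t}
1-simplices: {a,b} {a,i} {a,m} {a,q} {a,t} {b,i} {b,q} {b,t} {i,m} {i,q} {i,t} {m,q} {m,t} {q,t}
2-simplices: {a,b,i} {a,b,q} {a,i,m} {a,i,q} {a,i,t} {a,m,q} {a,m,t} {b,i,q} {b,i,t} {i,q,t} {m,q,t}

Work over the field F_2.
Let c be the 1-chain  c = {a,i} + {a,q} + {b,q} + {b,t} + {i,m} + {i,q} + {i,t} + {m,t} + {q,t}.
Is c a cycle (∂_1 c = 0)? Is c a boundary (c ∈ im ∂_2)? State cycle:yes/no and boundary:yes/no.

cycle:yes boundary:yes

n_0=6 n_1=14 n_2=11  [Z2]
∂1: piv[ab,ai,am,aq,at] rk=5  ker:bi,bq,bt,im,iq,it,mq,mt,qt
∂2: piv[abi,abq,aim,aiq,ait,amq,amt,bit,iqt] rk=9  ker:biq,mqt
∂1c = 0
c vs im∂2: reduces to 0 ⇒ boundary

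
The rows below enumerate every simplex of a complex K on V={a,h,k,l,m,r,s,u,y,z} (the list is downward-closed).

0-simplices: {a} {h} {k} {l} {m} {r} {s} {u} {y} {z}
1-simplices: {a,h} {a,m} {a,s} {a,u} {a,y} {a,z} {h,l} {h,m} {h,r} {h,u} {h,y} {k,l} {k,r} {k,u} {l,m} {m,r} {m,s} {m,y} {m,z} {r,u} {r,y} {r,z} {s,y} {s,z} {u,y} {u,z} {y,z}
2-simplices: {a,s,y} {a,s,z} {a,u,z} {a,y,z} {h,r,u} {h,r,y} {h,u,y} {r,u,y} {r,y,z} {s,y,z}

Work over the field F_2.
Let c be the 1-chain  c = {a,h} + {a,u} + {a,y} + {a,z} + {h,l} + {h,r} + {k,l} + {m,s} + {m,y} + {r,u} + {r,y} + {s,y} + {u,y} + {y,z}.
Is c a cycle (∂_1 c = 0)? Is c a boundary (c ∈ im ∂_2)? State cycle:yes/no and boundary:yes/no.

cycle:no boundary:no

n_0=10 n_1=27 n_2=10  [Z2]
∂1: piv[ah,am,as,au,ay,az,hl,hr,kl] rk=9  ker:hm,hu,hy,kr,ku,lm,mr,ms,my,mz,ru,ry,rz,sy,sz,uy,uz,yz
∂2: piv[asy,asz,auz,ayz,hru,hry,huy,ryz] rk=8  ker:ruy,syz
∂1c = {h} + {k} + {r} + {u}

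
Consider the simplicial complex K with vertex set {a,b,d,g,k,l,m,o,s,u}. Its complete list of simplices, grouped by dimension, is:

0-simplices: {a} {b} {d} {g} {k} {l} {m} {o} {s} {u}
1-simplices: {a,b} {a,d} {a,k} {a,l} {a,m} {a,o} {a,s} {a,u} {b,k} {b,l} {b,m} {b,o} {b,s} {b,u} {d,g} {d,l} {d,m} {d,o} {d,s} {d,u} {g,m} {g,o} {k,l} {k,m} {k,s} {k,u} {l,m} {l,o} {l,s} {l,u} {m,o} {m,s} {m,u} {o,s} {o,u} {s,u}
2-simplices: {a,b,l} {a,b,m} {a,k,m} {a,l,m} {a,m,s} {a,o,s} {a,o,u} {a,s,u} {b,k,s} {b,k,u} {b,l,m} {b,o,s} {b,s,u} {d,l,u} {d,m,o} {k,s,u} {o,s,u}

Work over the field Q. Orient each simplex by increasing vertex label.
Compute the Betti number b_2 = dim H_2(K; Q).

n_0=10 n_1=36 n_2=17  [Q]
∂1: piv[ab,ad,ak,al,am,ao,as,au,dg] rk=9  ker:bk,bl,bm,bo,bs,bu,dl,dm,do,ds,du,gm,go,kl,km,ks,ku,lm,lo,ls,lu,mo,ms,mu,os,ou,su
∂2: piv[abl,abm,akm,alm,ams,aos,aou,asu,bks,bku,bos,bsu,dlu,dmo] rk=14  ker:blm,ksu,osu
b_2=(17−14)−0=3

b_2=3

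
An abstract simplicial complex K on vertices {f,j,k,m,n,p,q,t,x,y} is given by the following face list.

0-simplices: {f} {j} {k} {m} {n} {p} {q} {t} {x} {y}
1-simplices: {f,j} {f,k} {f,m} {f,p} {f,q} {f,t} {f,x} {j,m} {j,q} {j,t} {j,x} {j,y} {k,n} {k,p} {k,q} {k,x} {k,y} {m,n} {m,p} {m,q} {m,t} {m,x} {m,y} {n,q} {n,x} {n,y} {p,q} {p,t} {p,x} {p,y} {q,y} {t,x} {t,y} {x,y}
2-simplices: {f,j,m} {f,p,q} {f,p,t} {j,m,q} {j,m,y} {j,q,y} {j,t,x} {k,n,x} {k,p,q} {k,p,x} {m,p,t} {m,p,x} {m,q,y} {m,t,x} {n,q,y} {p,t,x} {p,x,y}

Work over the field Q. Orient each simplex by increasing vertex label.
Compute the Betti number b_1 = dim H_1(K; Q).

b_1=10

n_0=10 n_1=34 n_2=17  [Q]
∂1: piv[fj,fk,fm,fp,fq,ft,fx,jy,kn] rk=9  ker:jm,jq,jt,jx,kp,kq,kx,ky,mn,mp,mq,mt,mx,my,nq,nx,ny,pq,pt,px,py,qy,tx,ty,xy
∂2: piv[fjm,fpq,fpt,jmq,jmy,jqy,jtx,knx,kpq,kpx,mpt,mpx,mtx,nqy,pxy] rk=15  ker:mqy,ptx
b_1=(34−9)−15=10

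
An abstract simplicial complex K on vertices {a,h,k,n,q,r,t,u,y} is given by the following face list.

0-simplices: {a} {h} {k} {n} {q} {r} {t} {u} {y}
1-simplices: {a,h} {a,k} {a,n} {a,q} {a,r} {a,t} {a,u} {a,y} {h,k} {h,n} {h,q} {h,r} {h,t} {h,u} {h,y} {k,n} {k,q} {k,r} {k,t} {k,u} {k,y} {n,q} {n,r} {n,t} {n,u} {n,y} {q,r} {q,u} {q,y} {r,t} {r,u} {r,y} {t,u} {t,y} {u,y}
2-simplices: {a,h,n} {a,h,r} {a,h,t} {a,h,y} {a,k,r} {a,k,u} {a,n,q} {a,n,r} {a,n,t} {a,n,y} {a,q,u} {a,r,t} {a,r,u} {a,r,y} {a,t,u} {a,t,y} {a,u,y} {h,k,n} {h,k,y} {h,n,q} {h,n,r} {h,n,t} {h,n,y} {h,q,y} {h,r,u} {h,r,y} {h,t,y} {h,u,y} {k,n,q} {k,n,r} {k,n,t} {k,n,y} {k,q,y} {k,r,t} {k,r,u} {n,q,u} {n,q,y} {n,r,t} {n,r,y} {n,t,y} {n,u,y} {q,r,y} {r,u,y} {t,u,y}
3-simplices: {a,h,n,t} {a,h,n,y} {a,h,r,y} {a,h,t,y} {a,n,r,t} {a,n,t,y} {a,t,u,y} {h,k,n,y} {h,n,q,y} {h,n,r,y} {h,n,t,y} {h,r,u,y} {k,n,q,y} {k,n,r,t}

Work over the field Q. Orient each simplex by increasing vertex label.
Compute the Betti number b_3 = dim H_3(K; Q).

b_3=1

n_0=9 n_1=35 n_2=44 n_3=14  [Q]
∂1: piv[ah,ak,an,aq,ar,at,au,ay] rk=8  ker:hk,hn,hq,hr,ht,hu,hy,kn,kq,kr,kt,ku,ky,nq,nr,nt,nu,ny,qr,qu,qy,rt,ru,ry,tu,ty,uy
∂2: piv[ahn,ahr,aht,ahy,akr,aku,anq,anr,ant,any,aqu,art,aru,ary,atu,aty,auy,hkn,hky,hnq,hqy,hru,knq,knr,knt,nqu,qry] rk=27  ker:hnr,hnt,hny,hry,hty,huy,kny,kqy,krt,kru,nqy,nrt,nry,nty,nuy,ruy,tuy
∂3: piv[ahnt,ahny,ahry,ahty,anrt,anty,atuy,hkny,hnqy,hnry,hruy,knqy,knrt] rk=13  ker:hnty
b_3=(14−13)−0=1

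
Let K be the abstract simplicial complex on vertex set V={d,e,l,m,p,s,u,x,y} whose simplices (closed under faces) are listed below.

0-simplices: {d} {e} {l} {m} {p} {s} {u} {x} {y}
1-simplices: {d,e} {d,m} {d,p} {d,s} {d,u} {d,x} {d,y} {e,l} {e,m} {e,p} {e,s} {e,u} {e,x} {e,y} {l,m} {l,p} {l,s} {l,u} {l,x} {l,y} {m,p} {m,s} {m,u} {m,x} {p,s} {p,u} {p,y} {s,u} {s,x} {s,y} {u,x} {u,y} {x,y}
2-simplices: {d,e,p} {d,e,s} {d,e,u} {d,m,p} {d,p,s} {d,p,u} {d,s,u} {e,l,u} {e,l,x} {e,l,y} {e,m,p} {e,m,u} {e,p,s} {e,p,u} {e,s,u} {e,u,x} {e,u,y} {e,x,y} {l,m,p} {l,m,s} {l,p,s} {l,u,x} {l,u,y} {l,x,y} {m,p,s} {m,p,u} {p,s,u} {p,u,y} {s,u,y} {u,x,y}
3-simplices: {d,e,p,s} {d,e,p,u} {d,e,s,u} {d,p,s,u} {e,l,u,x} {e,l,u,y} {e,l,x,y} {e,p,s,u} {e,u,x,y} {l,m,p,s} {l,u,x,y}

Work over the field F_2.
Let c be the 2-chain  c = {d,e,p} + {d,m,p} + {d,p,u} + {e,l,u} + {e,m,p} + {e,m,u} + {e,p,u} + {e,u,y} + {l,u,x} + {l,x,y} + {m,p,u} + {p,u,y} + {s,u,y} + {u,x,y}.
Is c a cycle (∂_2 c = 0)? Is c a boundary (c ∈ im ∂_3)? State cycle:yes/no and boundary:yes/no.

cycle:no boundary:no

n_0=9 n_1=33 n_2=30 n_3=11  [Z2]
∂1: piv[de,dm,dp,ds,du,dx,dy,el] rk=8  ker:em,ep,es,eu,ex,ey,lm,lp,ls,lu,lx,ly,mp,ms,mu,mx,ps,pu,py,su,sx,sy,ux,uy,xy
∂2: piv[dep,des,deu,dmp,dps,dpu,dsu,elu,elx,ely,emp,emu,eux,euy,exy,lmp,lms,lps,puy,suy] rk=20  ker:eps,epu,esu,lux,luy,lxy,mps,mpu,psu,uxy
∂3: piv[deps,depu,desu,dpsu,elux,eluy,elxy,euxy,lmps] rk=9  ker:epsu,luxy
∂2c = {d,e} + {d,m} + {d,p} + {d,u} + {e,l} + {e,p} + {e,y} + {l,y} + {m,p} + {p,y} + {s,u} + {s,y}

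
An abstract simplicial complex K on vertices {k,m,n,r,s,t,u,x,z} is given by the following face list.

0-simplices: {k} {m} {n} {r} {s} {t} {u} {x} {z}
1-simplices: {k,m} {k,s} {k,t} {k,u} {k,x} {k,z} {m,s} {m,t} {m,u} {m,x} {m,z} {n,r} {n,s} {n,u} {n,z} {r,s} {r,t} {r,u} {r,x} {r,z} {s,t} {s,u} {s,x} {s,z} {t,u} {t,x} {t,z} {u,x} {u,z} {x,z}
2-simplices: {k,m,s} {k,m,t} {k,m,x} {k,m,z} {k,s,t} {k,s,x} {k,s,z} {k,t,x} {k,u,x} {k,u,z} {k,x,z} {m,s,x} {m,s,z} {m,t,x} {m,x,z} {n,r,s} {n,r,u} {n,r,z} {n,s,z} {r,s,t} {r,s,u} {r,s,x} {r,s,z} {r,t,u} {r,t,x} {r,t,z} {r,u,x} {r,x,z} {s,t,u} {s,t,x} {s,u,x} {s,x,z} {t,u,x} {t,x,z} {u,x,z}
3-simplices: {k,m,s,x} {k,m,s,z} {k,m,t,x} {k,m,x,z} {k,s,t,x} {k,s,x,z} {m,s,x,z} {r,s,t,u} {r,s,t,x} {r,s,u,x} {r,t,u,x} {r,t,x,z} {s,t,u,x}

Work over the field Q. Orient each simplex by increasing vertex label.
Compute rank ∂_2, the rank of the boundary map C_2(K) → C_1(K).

n_0=9 n_1=30 n_2=35 n_3=13  [Q]
∂1: piv[km,ks,kt,ku,kx,kz,nr,ns] rk=8  ker:ms,mt,mu,mx,mz,nu,nz,rs,rt,ru,rx,rz,st,su,sx,sz,tu,tx,tz,ux,uz,xz
∂2: piv[kms,kmt,kmx,kmz,kst,ksx,ksz,ktx,kux,kuz,kxz,nrs,nru,nrz,nsz,rst,rsu,rsx,rtu,rtz,rux] rk=21  ker:msx,msz,mtx,mxz,rsz,rtx,rxz,stu,stx,sux,sxz,tux,txz,uxz
∂3: piv[kmsx,kmsz,kmtx,kmxz,kstx,ksxz,rstu,rstx,rsux,rtux,rtxz] rk=11  ker:msxz,stux
rk∂_2=21

rank∂_2=21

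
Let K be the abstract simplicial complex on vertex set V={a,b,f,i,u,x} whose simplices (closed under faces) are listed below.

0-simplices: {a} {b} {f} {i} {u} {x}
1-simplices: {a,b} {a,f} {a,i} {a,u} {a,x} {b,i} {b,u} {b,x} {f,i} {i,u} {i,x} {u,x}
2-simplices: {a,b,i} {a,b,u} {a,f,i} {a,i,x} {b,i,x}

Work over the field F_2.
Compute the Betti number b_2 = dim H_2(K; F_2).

n_0=6 n_1=12 n_2=5  [Z2]
∂1: piv[ab,af,ai,au,ax] rk=5  ker:bi,bu,bx,fi,iu,ix,ux
∂2: piv[abi,abu,afi,aix,bix] rk=5
b_2=(5−5)−0=0

b_2=0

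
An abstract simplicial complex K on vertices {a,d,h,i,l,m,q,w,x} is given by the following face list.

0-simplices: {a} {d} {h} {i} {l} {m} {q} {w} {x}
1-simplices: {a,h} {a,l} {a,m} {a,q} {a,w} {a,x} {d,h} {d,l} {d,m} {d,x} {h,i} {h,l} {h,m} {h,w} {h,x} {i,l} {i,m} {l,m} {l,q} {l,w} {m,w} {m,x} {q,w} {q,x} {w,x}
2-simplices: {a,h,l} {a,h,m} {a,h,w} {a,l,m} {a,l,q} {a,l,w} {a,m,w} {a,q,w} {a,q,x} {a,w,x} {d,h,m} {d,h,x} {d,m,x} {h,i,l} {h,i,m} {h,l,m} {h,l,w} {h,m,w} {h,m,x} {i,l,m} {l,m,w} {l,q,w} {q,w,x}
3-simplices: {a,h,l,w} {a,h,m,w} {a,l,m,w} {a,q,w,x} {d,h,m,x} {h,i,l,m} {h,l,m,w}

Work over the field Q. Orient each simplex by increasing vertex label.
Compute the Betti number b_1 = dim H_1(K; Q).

b_1=2

n_0=9 n_1=25 n_2=23 n_3=7  [Q]
∂1: piv[ah,al,am,aq,aw,ax,dh,hi] rk=8  ker:dl,dm,dx,hl,hm,hw,hx,il,im,lm,lq,lw,mw,mx,qw,qx,wx
∂2: piv[ahl,ahm,ahw,alm,alq,alw,amw,aqw,aqx,awx,dhm,dhx,dmx,hil,him] rk=15  ker:hlm,hlw,hmw,hmx,ilm,lmw,lqw,qwx
∂3: piv[ahlw,ahmw,almw,aqwx,dhmx,hilm,hlmw] rk=7
b_1=(25−8)−15=2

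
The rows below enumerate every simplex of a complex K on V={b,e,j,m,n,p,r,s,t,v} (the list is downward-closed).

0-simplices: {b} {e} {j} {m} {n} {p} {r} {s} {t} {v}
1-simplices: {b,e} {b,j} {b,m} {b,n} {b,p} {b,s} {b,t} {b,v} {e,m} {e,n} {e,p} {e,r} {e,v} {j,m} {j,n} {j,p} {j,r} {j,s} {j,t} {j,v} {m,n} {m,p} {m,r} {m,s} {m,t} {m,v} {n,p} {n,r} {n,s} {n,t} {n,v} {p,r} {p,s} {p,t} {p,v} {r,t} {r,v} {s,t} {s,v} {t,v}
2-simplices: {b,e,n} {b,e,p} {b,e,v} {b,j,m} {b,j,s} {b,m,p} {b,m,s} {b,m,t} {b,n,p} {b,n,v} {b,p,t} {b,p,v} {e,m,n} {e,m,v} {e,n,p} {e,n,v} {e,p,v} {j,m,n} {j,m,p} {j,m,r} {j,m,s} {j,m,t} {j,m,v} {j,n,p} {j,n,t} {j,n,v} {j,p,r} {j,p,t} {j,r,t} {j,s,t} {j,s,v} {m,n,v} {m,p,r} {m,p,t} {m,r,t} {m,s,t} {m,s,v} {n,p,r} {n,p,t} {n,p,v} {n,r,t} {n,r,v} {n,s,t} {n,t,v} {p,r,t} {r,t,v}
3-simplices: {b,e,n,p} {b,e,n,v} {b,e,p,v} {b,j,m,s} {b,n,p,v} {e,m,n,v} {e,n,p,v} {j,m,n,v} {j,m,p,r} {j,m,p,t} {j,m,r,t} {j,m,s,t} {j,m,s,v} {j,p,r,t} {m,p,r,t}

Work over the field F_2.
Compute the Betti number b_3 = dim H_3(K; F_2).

n_0=10 n_1=40 n_2=46 n_3=15  [Z2]
∂1: piv[be,bj,bm,bn,bp,bs,bt,bv,er] rk=9  ker:em,en,ep,ev,jm,jn,jp,jr,js,jt,jv,mn,mp,mr,ms,mt,mv,np,nr,ns,nt,nv,pr,ps,pt,pv,rt,rv,st,sv,tv
∂2: piv[ben,bep,bev,bjm,bjs,bmp,bms,bmt,bnp,bnv,bpt,bpv,emn,emv,jmn,jmp,jmr,jmt,jmv,jnp,jnt,jpr,jrt,jst,jsv,npr,nrv,nst,ntv] rk=29  ker:enp,env,epv,jms,jnv,jpt,mnv,mpr,mpt,mrt,mst,msv,npt,npv,nrt,prt,rtv
∂3: piv[benp,benv,bepv,bjms,bnpv,emnv,jmnv,jmpr,jmpt,jmrt,jmst,jmsv,jprt] rk=13  ker:enpv,mprt
b_3=(15−13)−0=2

b_3=2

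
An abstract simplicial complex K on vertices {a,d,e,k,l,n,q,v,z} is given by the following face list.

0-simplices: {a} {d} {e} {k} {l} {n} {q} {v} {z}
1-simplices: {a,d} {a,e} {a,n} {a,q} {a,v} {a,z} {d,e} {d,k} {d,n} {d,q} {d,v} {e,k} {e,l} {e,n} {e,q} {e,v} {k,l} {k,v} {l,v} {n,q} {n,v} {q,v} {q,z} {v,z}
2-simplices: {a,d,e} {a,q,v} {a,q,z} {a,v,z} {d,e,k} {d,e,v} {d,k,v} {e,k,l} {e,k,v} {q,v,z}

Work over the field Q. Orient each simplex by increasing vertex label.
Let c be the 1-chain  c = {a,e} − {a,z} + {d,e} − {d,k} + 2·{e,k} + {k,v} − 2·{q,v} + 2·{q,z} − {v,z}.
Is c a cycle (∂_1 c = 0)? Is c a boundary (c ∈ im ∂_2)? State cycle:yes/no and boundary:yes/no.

n_0=9 n_1=24 n_2=10  [Q]
∂1: piv[ad,ae,an,aq,av,az,dk,el] rk=8  ker:de,dn,dq,dv,ek,en,eq,ev,kl,kv,lv,nq,nv,qv,qz,vz
∂2: piv[ade,aqv,aqz,avz,dek,dev,dkv,ekl] rk=8  ker:ekv,qvz
∂1c = 0
c vs im∂2: residual ≠ 0 ⇒ not boundary

cycle:yes boundary:no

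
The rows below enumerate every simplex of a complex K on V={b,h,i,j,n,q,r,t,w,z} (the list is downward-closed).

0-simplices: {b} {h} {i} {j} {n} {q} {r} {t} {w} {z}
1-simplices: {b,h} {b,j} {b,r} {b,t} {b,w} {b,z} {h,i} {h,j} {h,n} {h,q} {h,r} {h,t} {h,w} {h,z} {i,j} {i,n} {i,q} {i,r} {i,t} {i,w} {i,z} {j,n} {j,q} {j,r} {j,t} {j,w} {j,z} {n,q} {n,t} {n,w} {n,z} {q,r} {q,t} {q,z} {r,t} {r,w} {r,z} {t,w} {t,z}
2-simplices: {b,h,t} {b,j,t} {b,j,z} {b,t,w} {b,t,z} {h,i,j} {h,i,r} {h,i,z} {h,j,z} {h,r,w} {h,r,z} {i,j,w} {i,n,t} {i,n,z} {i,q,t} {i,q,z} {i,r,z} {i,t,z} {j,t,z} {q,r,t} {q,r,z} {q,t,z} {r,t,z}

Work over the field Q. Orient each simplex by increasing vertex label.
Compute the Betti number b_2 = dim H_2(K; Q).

n_0=10 n_1=39 n_2=23  [Q]
∂1: piv[bh,bj,br,bt,bw,bz,hi,hn,hq] rk=9  ker:hj,hr,ht,hw,hz,ij,in,iq,ir,it,iw,iz,jn,jq,jr,jt,jw,jz,nq,nt,nw,nz,qr,qt,qz,rt,rw,rz,tw,tz
∂2: piv[bht,bjt,bjz,btw,btz,hij,hir,hiz,hjz,hrw,hrz,ijw,int,inz,iqt,iqz,itz,qrt,qrz] rk=19  ker:irz,jtz,qtz,rtz
b_2=(23−19)−0=4

b_2=4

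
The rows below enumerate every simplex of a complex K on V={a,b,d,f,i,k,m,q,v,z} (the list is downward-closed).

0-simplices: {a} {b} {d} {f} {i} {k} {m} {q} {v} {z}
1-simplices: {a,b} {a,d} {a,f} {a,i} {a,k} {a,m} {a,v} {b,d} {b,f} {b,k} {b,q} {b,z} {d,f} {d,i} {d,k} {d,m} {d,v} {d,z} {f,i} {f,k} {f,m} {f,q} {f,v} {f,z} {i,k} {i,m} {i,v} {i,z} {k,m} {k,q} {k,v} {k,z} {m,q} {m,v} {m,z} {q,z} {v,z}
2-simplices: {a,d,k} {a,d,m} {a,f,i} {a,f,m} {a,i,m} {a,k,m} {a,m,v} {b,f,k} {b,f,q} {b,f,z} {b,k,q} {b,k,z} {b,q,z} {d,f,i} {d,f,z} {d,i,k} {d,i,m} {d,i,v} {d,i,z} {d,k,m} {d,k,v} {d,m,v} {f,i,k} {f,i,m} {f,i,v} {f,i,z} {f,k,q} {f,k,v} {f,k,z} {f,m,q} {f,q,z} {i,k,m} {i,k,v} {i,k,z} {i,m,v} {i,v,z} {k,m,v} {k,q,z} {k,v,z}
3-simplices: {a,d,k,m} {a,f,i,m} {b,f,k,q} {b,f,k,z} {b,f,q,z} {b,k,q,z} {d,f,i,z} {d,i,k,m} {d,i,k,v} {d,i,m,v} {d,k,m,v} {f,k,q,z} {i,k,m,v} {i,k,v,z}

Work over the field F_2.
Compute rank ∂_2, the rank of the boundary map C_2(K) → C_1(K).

rank∂_2=25

n_0=10 n_1=37 n_2=39 n_3=14  [Z2]
∂1: piv[ab,ad,af,ai,ak,am,av,bq,bz] rk=9  ker:bd,bf,bk,df,di,dk,dm,dv,dz,fi,fk,fm,fq,fv,fz,ik,im,iv,iz,km,kq,kv,kz,mq,mv,mz,qz,vz
∂2: piv[adk,adm,afi,afm,aim,akm,amv,bfk,bfq,bfz,bkq,bkz,bqz,dfi,dfz,dik,dim,div,diz,dkv,dmv,fik,fiv,fmq,ivz] rk=25  ker:dkm,fim,fiz,fkq,fkv,fkz,fqz,ikm,ikv,ikz,imv,kmv,kqz,kvz
∂3: piv[adkm,afim,bfkq,bfkz,bfqz,bkqz,dfiz,dikm,dikv,dimv,dkmv,ikvz] rk=12  ker:fkqz,ikmv
rk∂_2=25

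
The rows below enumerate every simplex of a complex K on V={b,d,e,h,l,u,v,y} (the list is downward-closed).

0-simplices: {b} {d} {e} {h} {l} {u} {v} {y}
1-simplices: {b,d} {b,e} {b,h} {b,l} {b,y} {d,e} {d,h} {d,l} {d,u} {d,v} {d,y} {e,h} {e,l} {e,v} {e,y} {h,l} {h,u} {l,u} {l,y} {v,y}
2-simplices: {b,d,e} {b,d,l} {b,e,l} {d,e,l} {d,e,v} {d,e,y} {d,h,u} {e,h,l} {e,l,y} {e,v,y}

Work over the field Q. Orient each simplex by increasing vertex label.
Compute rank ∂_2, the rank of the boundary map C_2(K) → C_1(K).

n_0=8 n_1=20 n_2=10  [Q]
∂1: piv[bd,be,bh,bl,by,du,dv] rk=7  ker:de,dh,dl,dy,eh,el,ev,ey,hl,hu,lu,ly,vy
∂2: piv[bde,bdl,bel,dev,dey,dhu,ehl,ely,evy] rk=9  ker:del
rk∂_2=9

rank∂_2=9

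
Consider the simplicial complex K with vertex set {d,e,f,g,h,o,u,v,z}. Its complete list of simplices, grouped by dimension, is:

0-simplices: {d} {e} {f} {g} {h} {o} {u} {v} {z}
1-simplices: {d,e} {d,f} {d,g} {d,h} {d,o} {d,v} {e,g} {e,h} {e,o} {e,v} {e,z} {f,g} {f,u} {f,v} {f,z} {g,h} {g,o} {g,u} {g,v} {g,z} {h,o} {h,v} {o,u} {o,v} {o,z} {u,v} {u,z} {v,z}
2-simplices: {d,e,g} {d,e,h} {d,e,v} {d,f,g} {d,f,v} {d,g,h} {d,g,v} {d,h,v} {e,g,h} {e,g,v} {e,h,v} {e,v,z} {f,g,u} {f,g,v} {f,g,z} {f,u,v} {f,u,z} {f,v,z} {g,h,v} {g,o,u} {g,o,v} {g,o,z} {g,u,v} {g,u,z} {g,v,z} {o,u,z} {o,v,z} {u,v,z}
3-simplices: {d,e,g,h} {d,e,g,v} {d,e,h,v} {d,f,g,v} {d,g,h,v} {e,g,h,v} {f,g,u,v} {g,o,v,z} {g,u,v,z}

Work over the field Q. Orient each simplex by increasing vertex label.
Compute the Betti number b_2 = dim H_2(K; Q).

b_2=3

n_0=9 n_1=28 n_2=28 n_3=9  [Q]
∂1: piv[de,df,dg,dh,do,dv,ez,fu] rk=8  ker:eg,eh,eo,ev,fg,fv,fz,gh,go,gu,gv,gz,ho,hv,ou,ov,oz,uv,uz,vz
∂2: piv[deg,deh,dev,dfg,dfv,dgh,dgv,dhv,evz,fgu,fgz,fuv,fuz,fvz,gou,gov,goz] rk=17  ker:egh,egv,ehv,fgv,ghv,guv,guz,gvz,ouz,ovz,uvz
∂3: piv[degh,degv,dehv,dfgv,dghv,fguv,govz,guvz] rk=8  ker:eghv
b_2=(28−17)−8=3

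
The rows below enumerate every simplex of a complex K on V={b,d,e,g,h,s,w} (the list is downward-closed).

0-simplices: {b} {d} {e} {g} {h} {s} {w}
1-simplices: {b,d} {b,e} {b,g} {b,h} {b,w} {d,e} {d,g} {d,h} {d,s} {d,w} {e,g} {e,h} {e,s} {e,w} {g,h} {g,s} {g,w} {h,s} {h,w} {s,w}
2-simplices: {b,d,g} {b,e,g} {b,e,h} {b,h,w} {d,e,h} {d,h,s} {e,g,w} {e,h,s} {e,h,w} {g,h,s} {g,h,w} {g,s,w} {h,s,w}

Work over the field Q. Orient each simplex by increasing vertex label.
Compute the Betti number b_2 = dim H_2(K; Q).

n_0=7 n_1=20 n_2=13  [Q]
∂1: piv[bd,be,bg,bh,bw,ds] rk=6  ker:de,dg,dh,dw,eg,eh,es,ew,gh,gs,gw,hs,hw,sw
∂2: piv[bdg,beg,beh,bhw,deh,dhs,egw,ehs,ehw,ghs,ghw,gsw] rk=12  ker:hsw
b_2=(13−12)−0=1

b_2=1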